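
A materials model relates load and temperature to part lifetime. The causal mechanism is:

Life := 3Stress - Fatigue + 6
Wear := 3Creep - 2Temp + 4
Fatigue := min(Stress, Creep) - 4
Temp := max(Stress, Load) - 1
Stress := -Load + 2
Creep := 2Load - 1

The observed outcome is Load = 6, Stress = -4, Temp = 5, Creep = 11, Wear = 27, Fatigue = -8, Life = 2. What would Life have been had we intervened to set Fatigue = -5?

Intervening sets Fatigue = -5 and removes its equation (Fatigue := min(Stress, Creep) - 4).
Stress = -Load + 2  [with Load=6]  = -4
Life = 3Stress - Fatigue + 6  [with Stress=-4, Fatigue=-5]  = -1

-1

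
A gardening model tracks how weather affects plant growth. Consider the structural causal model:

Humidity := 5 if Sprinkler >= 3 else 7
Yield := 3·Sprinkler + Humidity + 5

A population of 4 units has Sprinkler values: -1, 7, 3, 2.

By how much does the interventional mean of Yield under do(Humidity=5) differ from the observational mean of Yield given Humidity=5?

-6.75

Every unit gets Humidity=5 under the intervention. Yield values become 7, 31, 19, 16; E[Yield|do(Humidity=5)] = 18.25.
Observing Humidity=5 restricts to units where Humidity's equation naturally yields 5: Sprinkler ∈ {7, 3}. In that subpopulation Yield = 31, 19, mean 25.
Difference = 18.25 − 25 = -6.75.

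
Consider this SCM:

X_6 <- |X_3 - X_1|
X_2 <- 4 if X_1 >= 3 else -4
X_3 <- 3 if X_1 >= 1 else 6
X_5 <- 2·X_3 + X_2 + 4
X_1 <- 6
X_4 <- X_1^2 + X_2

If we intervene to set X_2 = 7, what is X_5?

17

do(X_2=7) replaces the equation X_2 <- 4 if X_1 >= 3 else -4 with the constant X_2 = 7.
X_3 = 3 if X_1 >= 1 else 6  [with X_1=6]  = 3
X_5 = 2·X_3 + X_2 + 4  [with X_3=3, X_2=7]  = 17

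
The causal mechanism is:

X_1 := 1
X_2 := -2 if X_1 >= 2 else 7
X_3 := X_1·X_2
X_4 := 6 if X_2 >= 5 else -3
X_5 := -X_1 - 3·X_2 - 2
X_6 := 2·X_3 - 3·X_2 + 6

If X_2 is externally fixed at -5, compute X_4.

-3

Under do(X_2=-5), the mechanism X_2 := -2 if X_1 >= 2 else 7 is discarded; X_2 is fixed at -5.
X_4 = 6 if X_2 >= 5 else -3  [with X_2=-5]  = -3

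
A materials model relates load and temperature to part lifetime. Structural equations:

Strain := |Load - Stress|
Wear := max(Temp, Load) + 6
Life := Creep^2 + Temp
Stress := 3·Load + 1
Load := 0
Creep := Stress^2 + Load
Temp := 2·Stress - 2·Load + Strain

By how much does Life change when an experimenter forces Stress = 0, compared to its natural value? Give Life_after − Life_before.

-4

Under do(Stress=0), the mechanism Stress := 3·Load + 1 is discarded; Stress is fixed at 0.
Strain = |Load - Stress|  [with Load=0, Stress=0]  = 0
Temp = 2·Stress - 2·Load + Strain  [with Stress=0, Load=0, Strain=0]  = 0
Creep = Stress^2 + Load  [with Stress=0, Load=0]  = 0
Life = Creep^2 + Temp  [with Creep=0, Temp=0]  = 0
Without intervention: Stress = 3·Load + 1  [with Load=0]  = 1; Strain = |Load - Stress|  [with Load=0, Stress=1]  = 1; Temp = 2·Stress - 2·Load + Strain  [with Stress=1, Load=0, Strain=1]  = 3; Creep = Stress^2 + Load  [with Stress=1, Load=0]  = 1; Life = Creep^2 + Temp  [with Creep=1, Temp=3]  = 4.
Change = 0 − 4 = -4.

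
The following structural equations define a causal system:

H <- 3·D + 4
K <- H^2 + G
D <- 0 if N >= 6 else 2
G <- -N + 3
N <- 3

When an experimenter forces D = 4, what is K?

256

do(D=4) replaces the equation D <- 0 if N >= 6 else 2 with the constant D = 4.
H = 3·D + 4  [with D=4]  = 16
G = -N + 3  [with N=3]  = 0
K = H^2 + G  [with H=16, G=0]  = 256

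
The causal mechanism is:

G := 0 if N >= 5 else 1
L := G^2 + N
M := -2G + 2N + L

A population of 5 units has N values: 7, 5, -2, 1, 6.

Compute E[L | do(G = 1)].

do(G=1) breaks G's dependence on N. With G=1 fixed, L across the units is 8, 6, -1, 2, 7, mean 4.4.

4.4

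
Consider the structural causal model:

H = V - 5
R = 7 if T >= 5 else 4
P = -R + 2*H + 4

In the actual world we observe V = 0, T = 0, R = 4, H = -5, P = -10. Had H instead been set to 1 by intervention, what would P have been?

2

Intervening sets H = 1 and removes its equation (H = V - 5).
R = 7 if T >= 5 else 4  [with T=0]  = 4
P = -R + 2*H + 4  [with R=4, H=1]  = 2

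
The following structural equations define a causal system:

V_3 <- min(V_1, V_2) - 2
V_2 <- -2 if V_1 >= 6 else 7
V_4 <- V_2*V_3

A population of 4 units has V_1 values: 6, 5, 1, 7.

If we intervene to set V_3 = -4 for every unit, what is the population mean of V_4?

-10

Every unit gets V_3=-4 under the intervention. V_4 values become 8, -28, -28, 8; E[V_4|do(V_3=-4)] = -10.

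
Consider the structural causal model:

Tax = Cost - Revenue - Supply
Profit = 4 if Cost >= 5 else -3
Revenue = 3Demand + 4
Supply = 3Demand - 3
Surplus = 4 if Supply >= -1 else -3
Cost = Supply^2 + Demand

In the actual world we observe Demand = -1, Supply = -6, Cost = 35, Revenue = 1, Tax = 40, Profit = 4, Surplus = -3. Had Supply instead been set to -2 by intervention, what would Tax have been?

4

do(Supply=-2) replaces the equation Supply = 3Demand - 3 with the constant Supply = -2.
Cost = Supply^2 + Demand  [with Supply=-2, Demand=-1]  = 3
Revenue = 3Demand + 4  [with Demand=-1]  = 1
Tax = Cost - Revenue - Supply  [with Cost=3, Revenue=1, Supply=-2]  = 4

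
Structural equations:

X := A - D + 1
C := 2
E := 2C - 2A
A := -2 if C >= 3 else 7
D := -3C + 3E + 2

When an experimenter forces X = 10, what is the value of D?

-34

The intervention breaks the incoming arrows to X: X := A - D + 1 no longer applies, and X = 10.
Since D is not a descendant of the intervened variable, it is unaffected.
A = -2 if C >= 3 else 7  [with C=2]  = 7
E = 2C - 2A  [with C=2, A=7]  = -10
D = -3C + 3E + 2  [with C=2, E=-10]  = -34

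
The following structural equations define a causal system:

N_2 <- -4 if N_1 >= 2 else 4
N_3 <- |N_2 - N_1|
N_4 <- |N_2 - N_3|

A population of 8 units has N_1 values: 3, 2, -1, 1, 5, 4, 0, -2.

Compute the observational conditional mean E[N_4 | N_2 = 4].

Conditioning on N_2=4 selects the 4 unit(s) with N_1 ∈ {-1, 1, 0, -2}. Their N_4 values: 1, 1, 0, 2. Mean = 1.

1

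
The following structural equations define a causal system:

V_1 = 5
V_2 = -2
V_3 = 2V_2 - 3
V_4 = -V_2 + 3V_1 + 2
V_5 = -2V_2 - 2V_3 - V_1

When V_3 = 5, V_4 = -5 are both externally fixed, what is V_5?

-11

Setting V_3 = 5, V_4 = -5 by intervention discards those variables' equations.
V_5 = -2V_2 - 2V_3 - V_1  [with V_2=-2, V_3=5, V_1=5]  = -11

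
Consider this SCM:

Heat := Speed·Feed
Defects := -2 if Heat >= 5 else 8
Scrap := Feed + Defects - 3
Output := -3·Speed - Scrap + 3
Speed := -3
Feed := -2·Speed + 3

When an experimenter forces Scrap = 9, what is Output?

3

The intervention breaks the incoming arrows to Scrap: Scrap := Feed + Defects - 3 no longer applies, and Scrap = 9.
Output = -3·Speed - Scrap + 3  [with Speed=-3, Scrap=9]  = 3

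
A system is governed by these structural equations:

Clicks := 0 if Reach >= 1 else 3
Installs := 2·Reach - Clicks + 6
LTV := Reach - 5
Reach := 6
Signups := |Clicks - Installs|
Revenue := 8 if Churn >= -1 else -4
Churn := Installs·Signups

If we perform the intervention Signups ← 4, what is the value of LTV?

The intervention breaks the incoming arrows to Signups: Signups := |Clicks - Installs| no longer applies, and Signups = 4.
No directed path runs from Signups to LTV, so LTV keeps its natural value.
LTV = Reach - 5  [with Reach=6]  = 1

1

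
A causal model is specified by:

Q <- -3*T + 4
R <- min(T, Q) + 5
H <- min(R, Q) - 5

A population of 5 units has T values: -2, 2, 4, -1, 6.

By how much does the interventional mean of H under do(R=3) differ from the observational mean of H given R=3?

Under do(R=3), R's equation is replaced by R=3 for every unit. Per-unit H: -2, -7, -13, -2, -19. Mean = -8.6.
Observing R=3 restricts to units where R's equation naturally yields 3: T ∈ {-2, 2}. In that subpopulation H = -2, -7, mean -4.5.
Difference = -8.6 − (-4.5) = -4.1.

-4.1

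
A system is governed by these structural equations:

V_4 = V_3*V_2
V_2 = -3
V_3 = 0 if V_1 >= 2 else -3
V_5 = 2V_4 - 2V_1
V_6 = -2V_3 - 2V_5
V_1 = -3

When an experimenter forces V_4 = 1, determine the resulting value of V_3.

-3

Under do(V_4=1), the mechanism V_4 = V_3*V_2 is discarded; V_4 is fixed at 1.
Since V_3 is not a descendant of the intervened variable, it is unaffected.
V_3 = 0 if V_1 >= 2 else -3  [with V_1=-3]  = -3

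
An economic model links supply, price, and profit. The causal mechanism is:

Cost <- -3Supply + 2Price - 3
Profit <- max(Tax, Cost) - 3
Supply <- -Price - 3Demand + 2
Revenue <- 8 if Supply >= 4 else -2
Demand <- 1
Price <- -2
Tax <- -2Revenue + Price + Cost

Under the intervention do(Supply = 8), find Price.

-2

Under do(Supply=8), the mechanism Supply <- -Price - 3Demand + 2 is discarded; Supply is fixed at 8.
Since Price is not a descendant of the intervened variable, it is unaffected.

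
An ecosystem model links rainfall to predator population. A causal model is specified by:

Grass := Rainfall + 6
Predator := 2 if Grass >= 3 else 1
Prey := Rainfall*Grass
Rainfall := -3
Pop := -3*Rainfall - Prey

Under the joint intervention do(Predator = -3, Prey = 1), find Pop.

The joint intervention fixes Predator = -3, Prey = 1, removing each variable's own equation.
Pop = -3*Rainfall - Prey  [with Rainfall=-3, Prey=1]  = 8

8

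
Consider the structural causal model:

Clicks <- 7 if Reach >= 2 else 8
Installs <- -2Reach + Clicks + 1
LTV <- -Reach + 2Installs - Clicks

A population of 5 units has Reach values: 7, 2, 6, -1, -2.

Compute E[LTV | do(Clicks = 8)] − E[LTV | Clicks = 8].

-19.5

Every unit gets Clicks=8 under the intervention. LTV values become -25, 0, -20, 15, 20; E[LTV|do(Clicks=8)] = -2.
Conditioning on Clicks=8 selects the 2 unit(s) with Reach ∈ {-1, -2}. Their LTV values: 15, 20. Mean = 17.5.
Difference = -2 − 17.5 = -19.5.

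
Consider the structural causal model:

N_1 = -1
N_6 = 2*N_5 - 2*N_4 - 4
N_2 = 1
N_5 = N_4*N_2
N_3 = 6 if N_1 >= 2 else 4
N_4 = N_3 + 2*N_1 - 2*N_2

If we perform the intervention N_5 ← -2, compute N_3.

4

do(N_5=-2) replaces the equation N_5 = N_4*N_2 with the constant N_5 = -2.
N_3 is not downstream of the intervention, so its value is determined by the original equations.
N_3 = 6 if N_1 >= 2 else 4  [with N_1=-1]  = 4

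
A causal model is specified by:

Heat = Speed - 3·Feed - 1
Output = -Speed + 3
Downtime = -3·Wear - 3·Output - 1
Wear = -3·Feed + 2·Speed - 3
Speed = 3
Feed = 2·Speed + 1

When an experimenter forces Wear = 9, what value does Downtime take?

-28

Under do(Wear=9), the mechanism Wear = -3·Feed + 2·Speed - 3 is discarded; Wear is fixed at 9.
Output = -Speed + 3  [with Speed=3]  = 0
Downtime = -3·Wear - 3·Output - 1  [with Wear=9, Output=0]  = -28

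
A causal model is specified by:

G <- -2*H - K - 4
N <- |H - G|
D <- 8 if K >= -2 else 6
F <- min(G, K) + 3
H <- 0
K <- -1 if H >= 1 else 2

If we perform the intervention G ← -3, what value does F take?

0

do(G=-3) replaces the equation G <- -2*H - K - 4 with the constant G = -3.
K = -1 if H >= 1 else 2  [with H=0]  = 2
F = min(G, K) + 3  [with G=-3, K=2]  = 0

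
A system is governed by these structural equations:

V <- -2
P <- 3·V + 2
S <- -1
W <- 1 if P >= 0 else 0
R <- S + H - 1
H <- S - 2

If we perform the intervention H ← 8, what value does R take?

The intervention breaks the incoming arrows to H: H <- S - 2 no longer applies, and H = 8.
R = S + H - 1  [with S=-1, H=8]  = 6

6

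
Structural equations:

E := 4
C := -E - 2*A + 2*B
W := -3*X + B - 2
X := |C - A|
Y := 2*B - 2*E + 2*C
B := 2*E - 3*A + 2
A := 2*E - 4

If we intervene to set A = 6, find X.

38

do(A=6) replaces the equation A := 2*E - 4 with the constant A = 6.
B = 2*E - 3*A + 2  [with E=4, A=6]  = -8
C = -E - 2*A + 2*B  [with E=4, A=6, B=-8]  = -32
X = |C - A|  [with C=-32, A=6]  = 38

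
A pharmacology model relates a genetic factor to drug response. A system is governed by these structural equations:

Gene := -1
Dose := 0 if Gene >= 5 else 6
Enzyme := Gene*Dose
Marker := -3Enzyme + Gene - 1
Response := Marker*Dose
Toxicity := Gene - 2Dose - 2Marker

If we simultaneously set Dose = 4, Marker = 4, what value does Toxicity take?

-17

The joint intervention fixes Dose = 4, Marker = 4, removing each variable's own equation.
Toxicity = Gene - 2Dose - 2Marker  [with Gene=-1, Dose=4, Marker=4]  = -17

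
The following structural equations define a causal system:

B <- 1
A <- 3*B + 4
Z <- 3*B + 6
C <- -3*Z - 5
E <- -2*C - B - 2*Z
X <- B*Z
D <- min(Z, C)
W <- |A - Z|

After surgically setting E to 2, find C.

The intervention breaks the incoming arrows to E: E <- -2*C - B - 2*Z no longer applies, and E = 2.
Since C is not a descendant of the intervened variable, it is unaffected.
Z = 3*B + 6  [with B=1]  = 9
C = -3*Z - 5  [with Z=9]  = -32

-32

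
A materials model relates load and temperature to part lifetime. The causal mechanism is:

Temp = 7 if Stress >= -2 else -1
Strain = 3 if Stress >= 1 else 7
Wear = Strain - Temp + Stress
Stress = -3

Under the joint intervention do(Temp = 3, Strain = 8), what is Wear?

The joint intervention fixes Temp = 3, Strain = 8, removing each variable's own equation.
Wear = Strain - Temp + Stress  [with Strain=8, Temp=3, Stress=-3]  = 2

2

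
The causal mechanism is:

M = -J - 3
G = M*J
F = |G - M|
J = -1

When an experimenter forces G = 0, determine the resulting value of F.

The intervention breaks the incoming arrows to G: G = M*J no longer applies, and G = 0.
M = -J - 3  [with J=-1]  = -2
F = |G - M|  [with G=0, M=-2]  = 2

2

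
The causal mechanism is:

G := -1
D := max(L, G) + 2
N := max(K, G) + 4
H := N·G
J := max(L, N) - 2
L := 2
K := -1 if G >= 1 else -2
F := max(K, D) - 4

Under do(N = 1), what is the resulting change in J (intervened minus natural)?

-1

do(N=1) replaces the equation N := max(K, G) + 4 with the constant N = 1.
J = max(L, N) - 2  [with L=2, N=1]  = 0
Without intervention: K = -1 if G >= 1 else -2  [with G=-1]  = -2; N = max(K, G) + 4  [with K=-2, G=-1]  = 3; J = max(L, N) - 2  [with L=2, N=3]  = 1.
Change = 0 − 1 = -1.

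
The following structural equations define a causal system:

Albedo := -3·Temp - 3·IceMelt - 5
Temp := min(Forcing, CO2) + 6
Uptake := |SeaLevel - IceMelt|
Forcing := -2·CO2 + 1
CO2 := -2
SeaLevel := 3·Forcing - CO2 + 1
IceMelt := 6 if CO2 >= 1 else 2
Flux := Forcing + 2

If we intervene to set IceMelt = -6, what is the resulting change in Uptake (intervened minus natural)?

8

do(IceMelt=-6) replaces the equation IceMelt := 6 if CO2 >= 1 else 2 with the constant IceMelt = -6.
Forcing = -2·CO2 + 1  [with CO2=-2]  = 5
SeaLevel = 3·Forcing - CO2 + 1  [with Forcing=5, CO2=-2]  = 18
Uptake = |SeaLevel - IceMelt|  [with SeaLevel=18, IceMelt=-6]  = 24
Without intervention: Forcing = -2·CO2 + 1  [with CO2=-2]  = 5; IceMelt = 6 if CO2 >= 1 else 2  [with CO2=-2]  = 2; SeaLevel = 3·Forcing - CO2 + 1  [with Forcing=5, CO2=-2]  = 18; Uptake = |SeaLevel - IceMelt|  [with SeaLevel=18, IceMelt=2]  = 16.
Change = 24 − 16 = 8.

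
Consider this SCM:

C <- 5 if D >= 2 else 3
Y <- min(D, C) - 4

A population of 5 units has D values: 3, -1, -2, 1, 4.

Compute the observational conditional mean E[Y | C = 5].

Observing C=5 restricts to units where C's equation naturally yields 5: D ∈ {3, 4}. In that subpopulation Y = -1, 0, mean -0.5.

-0.5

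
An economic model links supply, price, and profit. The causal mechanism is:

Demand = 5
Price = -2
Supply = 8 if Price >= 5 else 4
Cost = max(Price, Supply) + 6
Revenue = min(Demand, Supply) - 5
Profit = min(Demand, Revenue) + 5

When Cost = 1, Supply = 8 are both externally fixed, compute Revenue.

The joint intervention fixes Cost = 1, Supply = 8, removing each variable's own equation.
Revenue = min(Demand, Supply) - 5  [with Demand=5, Supply=8]  = 0

0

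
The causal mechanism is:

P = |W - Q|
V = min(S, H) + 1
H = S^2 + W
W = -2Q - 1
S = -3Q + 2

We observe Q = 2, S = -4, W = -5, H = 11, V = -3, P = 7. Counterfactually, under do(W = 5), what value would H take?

The intervention breaks the incoming arrows to W: W = -2Q - 1 no longer applies, and W = 5.
S = -3Q + 2  [with Q=2]  = -4
H = S^2 + W  [with S=-4, W=5]  = 21

21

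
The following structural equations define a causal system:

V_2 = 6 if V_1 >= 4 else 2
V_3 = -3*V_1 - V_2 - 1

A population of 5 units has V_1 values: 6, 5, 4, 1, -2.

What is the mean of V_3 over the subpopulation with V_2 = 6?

-22

Observing V_2=6 restricts to units where V_2's equation naturally yields 6: V_1 ∈ {6, 5, 4}. In that subpopulation V_3 = -25, -22, -19, mean -22.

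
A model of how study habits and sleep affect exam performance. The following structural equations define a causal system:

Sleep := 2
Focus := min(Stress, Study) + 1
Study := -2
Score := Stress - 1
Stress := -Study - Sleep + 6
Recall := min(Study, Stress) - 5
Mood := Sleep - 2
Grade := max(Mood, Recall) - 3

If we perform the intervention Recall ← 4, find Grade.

do(Recall=4) replaces the equation Recall := min(Study, Stress) - 5 with the constant Recall = 4.
Mood = Sleep - 2  [with Sleep=2]  = 0
Grade = max(Mood, Recall) - 3  [with Mood=0, Recall=4]  = 1

1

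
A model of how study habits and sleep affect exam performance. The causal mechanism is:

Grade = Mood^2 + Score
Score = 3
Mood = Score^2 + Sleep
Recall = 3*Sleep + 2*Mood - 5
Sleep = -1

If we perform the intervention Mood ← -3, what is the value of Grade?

do(Mood=-3) replaces the equation Mood = Score^2 + Sleep with the constant Mood = -3.
Grade = Mood^2 + Score  [with Mood=-3, Score=3]  = 12

12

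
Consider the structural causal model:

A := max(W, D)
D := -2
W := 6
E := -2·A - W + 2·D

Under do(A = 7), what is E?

The intervention breaks the incoming arrows to A: A := max(W, D) no longer applies, and A = 7.
E = -2·A - W + 2·D  [with A=7, W=6, D=-2]  = -24

-24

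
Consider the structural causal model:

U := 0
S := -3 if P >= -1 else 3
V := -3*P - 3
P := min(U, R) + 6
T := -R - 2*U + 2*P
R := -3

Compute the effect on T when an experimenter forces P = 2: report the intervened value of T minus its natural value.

The intervention breaks the incoming arrows to P: P := min(U, R) + 6 no longer applies, and P = 2.
T = -R - 2*U + 2*P  [with R=-3, U=0, P=2]  = 7
Without intervention: P = min(U, R) + 6  [with U=0, R=-3]  = 3; T = -R - 2*U + 2*P  [with R=-3, U=0, P=3]  = 9.
Change = 7 − 9 = -2.

-2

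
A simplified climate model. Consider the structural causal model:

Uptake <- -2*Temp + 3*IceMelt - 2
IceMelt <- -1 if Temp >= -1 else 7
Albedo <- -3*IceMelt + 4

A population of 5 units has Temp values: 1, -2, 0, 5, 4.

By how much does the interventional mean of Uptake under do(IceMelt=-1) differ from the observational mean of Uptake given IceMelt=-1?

1.8

Under do(IceMelt=-1), IceMelt's equation is replaced by IceMelt=-1 for every unit. Per-unit Uptake: -7, -1, -5, -15, -13. Mean = -8.2.
Conditioning on IceMelt=-1 selects the 4 unit(s) with Temp ∈ {1, 0, 5, 4}. Their Uptake values: -7, -5, -15, -13. Mean = -10.
Difference = -8.2 − (-10) = 1.8.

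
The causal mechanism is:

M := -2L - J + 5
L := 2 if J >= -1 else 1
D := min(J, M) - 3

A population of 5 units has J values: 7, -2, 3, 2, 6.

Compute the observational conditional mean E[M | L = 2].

Conditioning on L=2 selects the 4 unit(s) with J ∈ {7, 3, 2, 6}. Their M values: -6, -2, -1, -5. Mean = -3.5.

-3.5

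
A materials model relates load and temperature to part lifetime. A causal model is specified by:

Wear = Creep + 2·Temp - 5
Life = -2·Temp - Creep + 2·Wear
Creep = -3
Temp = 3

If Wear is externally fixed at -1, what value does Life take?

-5

The intervention breaks the incoming arrows to Wear: Wear = Creep + 2·Temp - 5 no longer applies, and Wear = -1.
Life = -2·Temp - Creep + 2·Wear  [with Temp=3, Creep=-3, Wear=-1]  = -5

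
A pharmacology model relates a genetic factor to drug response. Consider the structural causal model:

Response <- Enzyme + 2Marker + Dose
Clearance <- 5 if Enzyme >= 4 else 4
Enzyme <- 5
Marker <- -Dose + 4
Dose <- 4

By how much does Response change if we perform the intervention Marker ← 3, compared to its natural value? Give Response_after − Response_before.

The intervention breaks the incoming arrows to Marker: Marker <- -Dose + 4 no longer applies, and Marker = 3.
Response = Enzyme + 2Marker + Dose  [with Enzyme=5, Marker=3, Dose=4]  = 15
Without intervention: Marker = -Dose + 4  [with Dose=4]  = 0; Response = Enzyme + 2Marker + Dose  [with Enzyme=5, Marker=0, Dose=4]  = 9.
Change = 15 − 9 = 6.

6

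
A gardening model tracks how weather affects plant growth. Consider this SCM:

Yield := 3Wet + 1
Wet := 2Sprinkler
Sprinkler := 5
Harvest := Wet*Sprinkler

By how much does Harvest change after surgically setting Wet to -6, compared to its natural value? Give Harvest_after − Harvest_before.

-80

Under do(Wet=-6), the mechanism Wet := 2Sprinkler is discarded; Wet is fixed at -6.
Harvest = Wet*Sprinkler  [with Wet=-6, Sprinkler=5]  = -30
Without intervention: Wet = 2Sprinkler  [with Sprinkler=5]  = 10; Harvest = Wet*Sprinkler  [with Wet=10, Sprinkler=5]  = 50.
Change = -30 − 50 = -80.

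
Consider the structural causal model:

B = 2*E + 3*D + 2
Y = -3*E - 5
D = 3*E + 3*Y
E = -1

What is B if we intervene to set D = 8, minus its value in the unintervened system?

51

The intervention breaks the incoming arrows to D: D = 3*E + 3*Y no longer applies, and D = 8.
B = 2*E + 3*D + 2  [with E=-1, D=8]  = 24
Without intervention: Y = -3*E - 5  [with E=-1]  = -2; D = 3*E + 3*Y  [with E=-1, Y=-2]  = -9; B = 2*E + 3*D + 2  [with E=-1, D=-9]  = -27.
Change = 24 − (-27) = 51.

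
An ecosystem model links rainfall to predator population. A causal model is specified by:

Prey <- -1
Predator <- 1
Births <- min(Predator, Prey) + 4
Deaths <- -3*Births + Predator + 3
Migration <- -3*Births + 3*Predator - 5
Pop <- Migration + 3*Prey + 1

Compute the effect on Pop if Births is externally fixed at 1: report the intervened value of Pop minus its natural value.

6

The intervention breaks the incoming arrows to Births: Births <- min(Predator, Prey) + 4 no longer applies, and Births = 1.
Migration = -3*Births + 3*Predator - 5  [with Births=1, Predator=1]  = -5
Pop = Migration + 3*Prey + 1  [with Migration=-5, Prey=-1]  = -7
Without intervention: Births = min(Predator, Prey) + 4  [with Predator=1, Prey=-1]  = 3; Migration = -3*Births + 3*Predator - 5  [with Births=3, Predator=1]  = -11; Pop = Migration + 3*Prey + 1  [with Migration=-11, Prey=-1]  = -13.
Change = -7 − (-13) = 6.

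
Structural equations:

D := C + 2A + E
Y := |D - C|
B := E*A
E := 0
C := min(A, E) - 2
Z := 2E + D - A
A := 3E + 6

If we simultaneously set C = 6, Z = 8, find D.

The joint intervention fixes C = 6, Z = 8, removing each variable's own equation.
A = 3E + 6  [with E=0]  = 6
D = C + 2A + E  [with C=6, A=6, E=0]  = 18

18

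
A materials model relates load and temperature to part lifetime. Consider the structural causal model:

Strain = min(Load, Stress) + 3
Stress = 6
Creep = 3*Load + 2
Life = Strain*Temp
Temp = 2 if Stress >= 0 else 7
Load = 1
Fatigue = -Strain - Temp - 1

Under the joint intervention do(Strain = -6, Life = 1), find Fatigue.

Under do(Strain = -6, Life = 1), each intervened variable's structural equation is replaced by its fixed value.
Temp = 2 if Stress >= 0 else 7  [with Stress=6]  = 2
Fatigue = -Strain - Temp - 1  [with Strain=-6, Temp=2]  = 3

3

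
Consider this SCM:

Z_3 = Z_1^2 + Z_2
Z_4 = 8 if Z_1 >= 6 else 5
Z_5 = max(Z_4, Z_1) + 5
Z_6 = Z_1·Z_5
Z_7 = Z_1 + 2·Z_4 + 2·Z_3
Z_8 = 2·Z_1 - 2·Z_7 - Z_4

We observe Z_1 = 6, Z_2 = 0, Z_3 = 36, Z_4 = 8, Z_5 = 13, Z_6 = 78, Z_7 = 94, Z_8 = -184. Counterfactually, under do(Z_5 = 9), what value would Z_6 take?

The intervention breaks the incoming arrows to Z_5: Z_5 = max(Z_4, Z_1) + 5 no longer applies, and Z_5 = 9.
Z_6 = Z_1·Z_5  [with Z_1=6, Z_5=9]  = 54

54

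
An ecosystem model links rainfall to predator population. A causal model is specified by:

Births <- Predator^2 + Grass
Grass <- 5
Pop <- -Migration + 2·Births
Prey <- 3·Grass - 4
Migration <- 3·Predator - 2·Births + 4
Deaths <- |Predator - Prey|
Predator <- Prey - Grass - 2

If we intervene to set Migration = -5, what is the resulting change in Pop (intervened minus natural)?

Intervening sets Migration = -5 and removes its equation (Migration <- 3·Predator - 2·Births + 4).
Prey = 3·Grass - 4  [with Grass=5]  = 11
Predator = Prey - Grass - 2  [with Prey=11, Grass=5]  = 4
Births = Predator^2 + Grass  [with Predator=4, Grass=5]  = 21
Pop = -Migration + 2·Births  [with Migration=-5, Births=21]  = 47
Without intervention: Prey = 3·Grass - 4  [with Grass=5]  = 11; Predator = Prey - Grass - 2  [with Prey=11, Grass=5]  = 4; Births = Predator^2 + Grass  [with Predator=4, Grass=5]  = 21; Migration = 3·Predator - 2·Births + 4  [with Predator=4, Births=21]  = -26; Pop = -Migration + 2·Births  [with Migration=-26, Births=21]  = 68.
Change = 47 − 68 = -21.

-21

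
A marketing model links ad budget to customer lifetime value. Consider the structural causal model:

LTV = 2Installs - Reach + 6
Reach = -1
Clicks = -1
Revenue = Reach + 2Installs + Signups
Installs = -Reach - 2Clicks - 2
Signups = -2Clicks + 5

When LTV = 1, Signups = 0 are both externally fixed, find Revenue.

Setting LTV = 1, Signups = 0 by intervention discards those variables' equations.
Installs = -Reach - 2Clicks - 2  [with Reach=-1, Clicks=-1]  = 1
Revenue = Reach + 2Installs + Signups  [with Reach=-1, Installs=1, Signups=0]  = 1

1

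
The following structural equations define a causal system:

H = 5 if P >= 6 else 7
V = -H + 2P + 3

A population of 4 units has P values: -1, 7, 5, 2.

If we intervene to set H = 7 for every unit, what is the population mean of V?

2.5

The intervention sets H=7 in all 4 units regardless of P. Recomputing V per unit gives -6, 10, 6, 0; average 2.5.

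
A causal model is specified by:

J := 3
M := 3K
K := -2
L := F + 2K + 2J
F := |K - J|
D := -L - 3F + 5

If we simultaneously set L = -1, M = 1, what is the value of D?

-9

The joint intervention fixes L = -1, M = 1, removing each variable's own equation.
F = |K - J|  [with K=-2, J=3]  = 5
D = -L - 3F + 5  [with L=-1, F=5]  = -9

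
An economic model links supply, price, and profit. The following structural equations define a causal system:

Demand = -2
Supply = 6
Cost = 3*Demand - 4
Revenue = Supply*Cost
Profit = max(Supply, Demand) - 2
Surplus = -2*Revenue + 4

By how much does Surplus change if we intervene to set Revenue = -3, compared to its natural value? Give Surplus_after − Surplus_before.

-114

Under do(Revenue=-3), the mechanism Revenue = Supply*Cost is discarded; Revenue is fixed at -3.
Surplus = -2*Revenue + 4  [with Revenue=-3]  = 10
Without intervention: Cost = 3*Demand - 4  [with Demand=-2]  = -10; Revenue = Supply*Cost  [with Supply=6, Cost=-10]  = -60; Surplus = -2*Revenue + 4  [with Revenue=-60]  = 124.
Change = 10 − 124 = -114.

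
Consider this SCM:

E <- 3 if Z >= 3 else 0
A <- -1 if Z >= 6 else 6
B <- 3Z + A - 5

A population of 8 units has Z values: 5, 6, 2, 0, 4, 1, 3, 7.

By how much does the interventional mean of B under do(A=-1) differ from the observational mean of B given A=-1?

The intervention sets A=-1 in all 8 units regardless of Z. Recomputing B per unit gives 9, 12, 0, -6, 6, -3, 3, 15; average 4.5.
Conditioning on A=-1 selects the 2 unit(s) with Z ∈ {6, 7}. Their B values: 12, 15. Mean = 13.5.
Difference = 4.5 − 13.5 = -9.

-9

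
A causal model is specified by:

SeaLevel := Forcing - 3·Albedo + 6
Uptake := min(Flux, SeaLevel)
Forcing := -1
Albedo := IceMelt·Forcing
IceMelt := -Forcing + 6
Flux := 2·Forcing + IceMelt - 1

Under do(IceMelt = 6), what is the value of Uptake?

Under do(IceMelt=6), the mechanism IceMelt := -Forcing + 6 is discarded; IceMelt is fixed at 6.
Albedo = IceMelt·Forcing  [with IceMelt=6, Forcing=-1]  = -6
SeaLevel = Forcing - 3·Albedo + 6  [with Forcing=-1, Albedo=-6]  = 23
Flux = 2·Forcing + IceMelt - 1  [with Forcing=-1, IceMelt=6]  = 3
Uptake = min(Flux, SeaLevel)  [with Flux=3, SeaLevel=23]  = 3

3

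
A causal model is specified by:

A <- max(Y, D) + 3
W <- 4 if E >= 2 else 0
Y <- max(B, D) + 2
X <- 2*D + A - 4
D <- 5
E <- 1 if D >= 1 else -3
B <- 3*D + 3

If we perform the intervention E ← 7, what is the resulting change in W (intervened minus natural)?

4

Intervening sets E = 7 and removes its equation (E <- 1 if D >= 1 else -3).
W = 4 if E >= 2 else 0  [with E=7]  = 4
Without intervention: E = 1 if D >= 1 else -3  [with D=5]  = 1; W = 4 if E >= 2 else 0  [with E=1]  = 0.
Change = 4 − 0 = 4.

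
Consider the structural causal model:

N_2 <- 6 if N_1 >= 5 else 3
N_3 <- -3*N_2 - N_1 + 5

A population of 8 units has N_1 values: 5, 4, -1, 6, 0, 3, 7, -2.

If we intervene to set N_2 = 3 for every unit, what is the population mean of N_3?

-6.75

Every unit gets N_2=3 under the intervention. N_3 values become -9, -8, -3, -10, -4, -7, -11, -2; E[N_3|do(N_2=3)] = -6.75.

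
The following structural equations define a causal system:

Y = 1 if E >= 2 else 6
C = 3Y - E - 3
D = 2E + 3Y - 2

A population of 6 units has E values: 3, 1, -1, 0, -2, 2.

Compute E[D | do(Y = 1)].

do(Y=1) breaks Y's dependence on E. With Y=1 fixed, D across the units is 7, 3, -1, 1, -3, 5, mean 2.

2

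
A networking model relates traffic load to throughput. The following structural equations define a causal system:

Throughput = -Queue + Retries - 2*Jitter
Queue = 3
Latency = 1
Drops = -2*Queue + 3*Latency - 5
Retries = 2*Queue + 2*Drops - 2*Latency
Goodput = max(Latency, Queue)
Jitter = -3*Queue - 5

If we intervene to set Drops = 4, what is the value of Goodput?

The intervention breaks the incoming arrows to Drops: Drops = -2*Queue + 3*Latency - 5 no longer applies, and Drops = 4.
Goodput is not downstream of the intervention, so its value is determined by the original equations.
Goodput = max(Latency, Queue)  [with Latency=1, Queue=3]  = 3

3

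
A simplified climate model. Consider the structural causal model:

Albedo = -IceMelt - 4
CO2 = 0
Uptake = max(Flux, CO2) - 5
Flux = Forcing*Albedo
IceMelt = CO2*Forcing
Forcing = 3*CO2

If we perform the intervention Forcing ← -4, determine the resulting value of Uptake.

11

Under do(Forcing=-4), the mechanism Forcing = 3*CO2 is discarded; Forcing is fixed at -4.
IceMelt = CO2*Forcing  [with CO2=0, Forcing=-4]  = 0
Albedo = -IceMelt - 4  [with IceMelt=0]  = -4
Flux = Forcing*Albedo  [with Forcing=-4, Albedo=-4]  = 16
Uptake = max(Flux, CO2) - 5  [with Flux=16, CO2=0]  = 11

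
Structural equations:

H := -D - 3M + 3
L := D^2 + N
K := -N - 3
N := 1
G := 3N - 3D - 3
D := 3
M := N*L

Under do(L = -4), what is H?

do(L=-4) replaces the equation L := D^2 + N with the constant L = -4.
M = N*L  [with N=1, L=-4]  = -4
H = -D - 3M + 3  [with D=3, M=-4]  = 12

12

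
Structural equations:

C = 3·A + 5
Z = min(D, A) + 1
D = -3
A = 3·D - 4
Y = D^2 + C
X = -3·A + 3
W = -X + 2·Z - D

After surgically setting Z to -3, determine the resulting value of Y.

-25

The intervention breaks the incoming arrows to Z: Z = min(D, A) + 1 no longer applies, and Z = -3.
Y is not downstream of the intervention, so its value is determined by the original equations.
A = 3·D - 4  [with D=-3]  = -13
C = 3·A + 5  [with A=-13]  = -34
Y = D^2 + C  [with D=-3, C=-34]  = -25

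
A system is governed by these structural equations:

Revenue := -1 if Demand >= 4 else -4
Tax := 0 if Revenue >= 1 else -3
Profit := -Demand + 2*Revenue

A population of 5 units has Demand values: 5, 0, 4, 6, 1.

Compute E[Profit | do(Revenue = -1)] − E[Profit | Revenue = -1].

Under do(Revenue=-1), Revenue's equation is replaced by Revenue=-1 for every unit. Per-unit Profit: -7, -2, -6, -8, -3. Mean = -5.2.
Conditioning on Revenue=-1 selects the 3 unit(s) with Demand ∈ {5, 4, 6}. Their Profit values: -7, -6, -8. Mean = -7.
Difference = -5.2 − (-7) = 1.8.

1.8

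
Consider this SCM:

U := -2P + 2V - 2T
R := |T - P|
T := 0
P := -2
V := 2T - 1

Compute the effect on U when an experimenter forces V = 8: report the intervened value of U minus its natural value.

18

The intervention breaks the incoming arrows to V: V := 2T - 1 no longer applies, and V = 8.
U = -2P + 2V - 2T  [with P=-2, V=8, T=0]  = 20
Without intervention: V = 2T - 1  [with T=0]  = -1; U = -2P + 2V - 2T  [with P=-2, V=-1, T=0]  = 2.
Change = 20 − 2 = 18.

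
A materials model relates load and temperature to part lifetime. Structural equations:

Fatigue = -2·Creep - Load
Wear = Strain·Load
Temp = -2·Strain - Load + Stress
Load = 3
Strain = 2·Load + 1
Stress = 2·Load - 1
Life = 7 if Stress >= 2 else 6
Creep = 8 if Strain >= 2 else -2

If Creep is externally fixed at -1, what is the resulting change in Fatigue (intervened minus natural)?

18

Under do(Creep=-1), the mechanism Creep = 8 if Strain >= 2 else -2 is discarded; Creep is fixed at -1.
Fatigue = -2·Creep - Load  [with Creep=-1, Load=3]  = -1
Without intervention: Strain = 2·Load + 1  [with Load=3]  = 7; Creep = 8 if Strain >= 2 else -2  [with Strain=7]  = 8; Fatigue = -2·Creep - Load  [with Creep=8, Load=3]  = -19.
Change = -1 − (-19) = 18.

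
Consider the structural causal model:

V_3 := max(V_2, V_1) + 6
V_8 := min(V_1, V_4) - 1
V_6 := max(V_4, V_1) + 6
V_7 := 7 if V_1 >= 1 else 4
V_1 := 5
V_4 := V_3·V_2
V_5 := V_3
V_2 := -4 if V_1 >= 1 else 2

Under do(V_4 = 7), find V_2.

The intervention breaks the incoming arrows to V_4: V_4 := V_3·V_2 no longer applies, and V_4 = 7.
Since V_2 is not a descendant of the intervened variable, it is unaffected.
V_2 = -4 if V_1 >= 1 else 2  [with V_1=5]  = -4

-4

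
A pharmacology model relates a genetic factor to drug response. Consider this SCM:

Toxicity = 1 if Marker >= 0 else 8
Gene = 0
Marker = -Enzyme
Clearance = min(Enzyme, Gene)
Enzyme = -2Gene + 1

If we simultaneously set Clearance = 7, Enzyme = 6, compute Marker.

-6

Setting Clearance = 7, Enzyme = 6 by intervention discards those variables' equations.
Marker = -Enzyme  [with Enzyme=6]  = -6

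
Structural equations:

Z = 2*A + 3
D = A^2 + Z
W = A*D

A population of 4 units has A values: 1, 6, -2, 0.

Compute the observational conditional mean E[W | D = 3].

E[W|D=3] averages over only the 2 units with D=3 (A = -2, 0): W = -6, 0, mean -3.

-3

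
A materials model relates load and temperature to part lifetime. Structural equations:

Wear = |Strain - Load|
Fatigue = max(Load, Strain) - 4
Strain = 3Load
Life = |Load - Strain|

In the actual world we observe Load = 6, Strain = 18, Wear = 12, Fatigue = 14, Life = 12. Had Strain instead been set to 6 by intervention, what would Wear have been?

0

The intervention breaks the incoming arrows to Strain: Strain = 3Load no longer applies, and Strain = 6.
Wear = |Strain - Load|  [with Strain=6, Load=6]  = 0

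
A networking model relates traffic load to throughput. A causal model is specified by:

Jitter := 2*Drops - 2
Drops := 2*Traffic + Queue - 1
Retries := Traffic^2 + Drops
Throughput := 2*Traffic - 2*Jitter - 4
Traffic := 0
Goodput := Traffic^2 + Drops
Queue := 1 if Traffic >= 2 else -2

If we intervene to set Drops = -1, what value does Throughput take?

The intervention breaks the incoming arrows to Drops: Drops := 2*Traffic + Queue - 1 no longer applies, and Drops = -1.
Jitter = 2*Drops - 2  [with Drops=-1]  = -4
Throughput = 2*Traffic - 2*Jitter - 4  [with Traffic=0, Jitter=-4]  = 4

4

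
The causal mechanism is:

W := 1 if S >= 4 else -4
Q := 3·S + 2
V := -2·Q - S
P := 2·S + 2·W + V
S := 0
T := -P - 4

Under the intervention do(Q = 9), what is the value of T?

22

Under do(Q=9), the mechanism Q := 3·S + 2 is discarded; Q is fixed at 9.
W = 1 if S >= 4 else -4  [with S=0]  = -4
V = -2·Q - S  [with Q=9, S=0]  = -18
P = 2·S + 2·W + V  [with S=0, W=-4, V=-18]  = -26
T = -P - 4  [with P=-26]  = 22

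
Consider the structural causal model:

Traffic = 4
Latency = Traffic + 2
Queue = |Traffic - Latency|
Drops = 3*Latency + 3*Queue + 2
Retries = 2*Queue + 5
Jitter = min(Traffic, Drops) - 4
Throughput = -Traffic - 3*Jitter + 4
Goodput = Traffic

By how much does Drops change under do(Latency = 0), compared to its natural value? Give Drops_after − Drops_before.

-12

Under do(Latency=0), the mechanism Latency = Traffic + 2 is discarded; Latency is fixed at 0.
Queue = |Traffic - Latency|  [with Traffic=4, Latency=0]  = 4
Drops = 3*Latency + 3*Queue + 2  [with Latency=0, Queue=4]  = 14
Without intervention: Latency = Traffic + 2  [with Traffic=4]  = 6; Queue = |Traffic - Latency|  [with Traffic=4, Latency=6]  = 2; Drops = 3*Latency + 3*Queue + 2  [with Latency=6, Queue=2]  = 26.
Change = 14 − 26 = -12.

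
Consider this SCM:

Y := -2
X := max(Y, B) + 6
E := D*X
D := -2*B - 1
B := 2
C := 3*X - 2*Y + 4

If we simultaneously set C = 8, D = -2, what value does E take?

The joint intervention fixes C = 8, D = -2, removing each variable's own equation.
X = max(Y, B) + 6  [with Y=-2, B=2]  = 8
E = D*X  [with D=-2, X=8]  = -16

-16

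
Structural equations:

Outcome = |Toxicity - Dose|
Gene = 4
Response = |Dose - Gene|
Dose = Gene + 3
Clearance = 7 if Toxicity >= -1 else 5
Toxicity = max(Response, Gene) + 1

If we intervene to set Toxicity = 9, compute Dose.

7

The intervention breaks the incoming arrows to Toxicity: Toxicity = max(Response, Gene) + 1 no longer applies, and Toxicity = 9.
Since Dose is not a descendant of the intervened variable, it is unaffected.
Dose = Gene + 3  [with Gene=4]  = 7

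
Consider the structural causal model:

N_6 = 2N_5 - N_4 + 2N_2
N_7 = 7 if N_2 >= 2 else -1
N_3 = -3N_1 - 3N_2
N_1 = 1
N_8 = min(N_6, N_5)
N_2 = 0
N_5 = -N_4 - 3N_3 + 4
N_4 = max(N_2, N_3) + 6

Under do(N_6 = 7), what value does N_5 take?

7

do(N_6=7) replaces the equation N_6 = 2N_5 - N_4 + 2N_2 with the constant N_6 = 7.
Since N_5 is not a descendant of the intervened variable, it is unaffected.
N_3 = -3N_1 - 3N_2  [with N_1=1, N_2=0]  = -3
N_4 = max(N_2, N_3) + 6  [with N_2=0, N_3=-3]  = 6
N_5 = -N_4 - 3N_3 + 4  [with N_4=6, N_3=-3]  = 7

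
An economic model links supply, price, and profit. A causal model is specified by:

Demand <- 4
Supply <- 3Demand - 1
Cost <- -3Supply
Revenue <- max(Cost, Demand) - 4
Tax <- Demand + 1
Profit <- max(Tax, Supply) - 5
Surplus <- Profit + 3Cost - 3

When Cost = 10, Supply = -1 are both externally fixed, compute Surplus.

The joint intervention fixes Cost = 10, Supply = -1, removing each variable's own equation.
Tax = Demand + 1  [with Demand=4]  = 5
Profit = max(Tax, Supply) - 5  [with Tax=5, Supply=-1]  = 0
Surplus = Profit + 3Cost - 3  [with Profit=0, Cost=10]  = 27

27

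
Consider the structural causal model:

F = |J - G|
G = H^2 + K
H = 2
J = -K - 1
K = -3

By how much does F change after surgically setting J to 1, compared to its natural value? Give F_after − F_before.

do(J=1) replaces the equation J = -K - 1 with the constant J = 1.
G = H^2 + K  [with H=2, K=-3]  = 1
F = |J - G|  [with J=1, G=1]  = 0
Without intervention: J = -K - 1  [with K=-3]  = 2; G = H^2 + K  [with H=2, K=-3]  = 1; F = |J - G|  [with J=2, G=1]  = 1.
Change = 0 − 1 = -1.

-1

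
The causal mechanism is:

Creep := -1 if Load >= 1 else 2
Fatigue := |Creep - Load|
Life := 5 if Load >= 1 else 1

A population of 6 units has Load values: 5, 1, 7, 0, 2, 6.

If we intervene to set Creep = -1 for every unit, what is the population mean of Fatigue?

do(Creep=-1) breaks Creep's dependence on Load. With Creep=-1 fixed, Fatigue across the units is 6, 2, 8, 1, 3, 7, mean 4.5.

4.5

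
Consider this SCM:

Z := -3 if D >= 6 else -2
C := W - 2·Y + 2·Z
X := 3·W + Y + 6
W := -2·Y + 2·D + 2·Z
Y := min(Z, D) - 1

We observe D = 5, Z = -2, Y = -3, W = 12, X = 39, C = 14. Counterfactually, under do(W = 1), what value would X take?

6

Intervening sets W = 1 and removes its equation (W := -2·Y + 2·D + 2·Z).
Z = -3 if D >= 6 else -2  [with D=5]  = -2
Y = min(Z, D) - 1  [with Z=-2, D=5]  = -3
X = 3·W + Y + 6  [with W=1, Y=-3]  = 6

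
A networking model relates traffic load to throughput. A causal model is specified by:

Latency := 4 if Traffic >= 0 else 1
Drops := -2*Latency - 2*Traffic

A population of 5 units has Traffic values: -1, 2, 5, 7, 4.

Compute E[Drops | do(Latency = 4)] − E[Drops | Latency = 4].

The intervention sets Latency=4 in all 5 units regardless of Traffic. Recomputing Drops per unit gives -6, -12, -18, -22, -16; average -14.8.
Conditioning on Latency=4 selects the 4 unit(s) with Traffic ∈ {2, 5, 7, 4}. Their Drops values: -12, -18, -22, -16. Mean = -17.
Difference = -14.8 − (-17) = 2.2.

2.2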